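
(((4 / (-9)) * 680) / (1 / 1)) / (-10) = 272 / 9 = 30.22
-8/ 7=-1.14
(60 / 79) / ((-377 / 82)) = -4920 / 29783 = -0.17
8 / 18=4 / 9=0.44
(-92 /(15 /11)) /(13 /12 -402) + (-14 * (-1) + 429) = 10660413 /24055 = 443.17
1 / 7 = 0.14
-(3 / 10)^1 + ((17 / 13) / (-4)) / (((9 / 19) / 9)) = -1693 / 260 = -6.51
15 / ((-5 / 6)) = -18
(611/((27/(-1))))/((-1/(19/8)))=11609/216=53.75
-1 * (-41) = 41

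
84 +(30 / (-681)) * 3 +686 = 174760 / 227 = 769.87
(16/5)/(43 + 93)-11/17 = -53/85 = -0.62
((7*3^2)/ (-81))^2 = 49/ 81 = 0.60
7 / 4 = 1.75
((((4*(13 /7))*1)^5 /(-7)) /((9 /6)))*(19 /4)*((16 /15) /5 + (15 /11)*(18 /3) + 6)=-42895379298304 /291181275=-147315.03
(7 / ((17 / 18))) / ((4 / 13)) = 819 / 34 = 24.09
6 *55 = 330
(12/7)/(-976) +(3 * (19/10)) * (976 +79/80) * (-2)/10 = -1113.77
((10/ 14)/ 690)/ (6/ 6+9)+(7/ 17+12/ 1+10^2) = 18460277/ 164220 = 112.41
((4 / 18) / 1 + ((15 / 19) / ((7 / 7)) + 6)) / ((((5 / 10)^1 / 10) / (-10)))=-239800 / 171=-1402.34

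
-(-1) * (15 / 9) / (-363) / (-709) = 5 / 772101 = 0.00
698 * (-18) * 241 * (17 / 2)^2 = -218767509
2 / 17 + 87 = 87.12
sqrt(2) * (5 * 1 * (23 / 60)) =23 * sqrt(2) / 12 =2.71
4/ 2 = 2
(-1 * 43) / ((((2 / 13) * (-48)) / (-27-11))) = -10621 / 48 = -221.27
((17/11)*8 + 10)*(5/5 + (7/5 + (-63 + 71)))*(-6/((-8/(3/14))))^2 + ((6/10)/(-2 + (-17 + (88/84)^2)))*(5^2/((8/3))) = 96907023/17021620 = 5.69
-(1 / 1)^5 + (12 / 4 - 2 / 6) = 5 / 3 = 1.67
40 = 40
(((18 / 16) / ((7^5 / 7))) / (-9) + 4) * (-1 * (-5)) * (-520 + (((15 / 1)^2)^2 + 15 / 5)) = 4812309685 / 4802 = 1002146.96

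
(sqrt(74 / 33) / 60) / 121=sqrt(2442) / 239580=0.00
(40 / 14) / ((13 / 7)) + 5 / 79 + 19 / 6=29383 / 6162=4.77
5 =5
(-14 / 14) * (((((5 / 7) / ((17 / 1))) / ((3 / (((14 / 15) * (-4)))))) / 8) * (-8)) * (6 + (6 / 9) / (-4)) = -140 / 459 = -0.31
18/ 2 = 9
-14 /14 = -1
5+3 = 8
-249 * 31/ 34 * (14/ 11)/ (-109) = 54033/ 20383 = 2.65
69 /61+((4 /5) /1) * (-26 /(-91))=2903 /2135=1.36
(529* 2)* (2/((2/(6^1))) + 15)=22218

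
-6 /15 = -2 /5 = -0.40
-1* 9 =-9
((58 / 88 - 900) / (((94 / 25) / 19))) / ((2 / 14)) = -131573575 / 4136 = -31811.79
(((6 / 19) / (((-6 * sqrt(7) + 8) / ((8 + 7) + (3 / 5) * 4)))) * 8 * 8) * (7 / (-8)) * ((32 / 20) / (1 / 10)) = 935424 / 4465 + 701568 * sqrt(7) / 4465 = 625.22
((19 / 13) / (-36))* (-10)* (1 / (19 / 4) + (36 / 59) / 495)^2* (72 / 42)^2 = 1363673088 / 25488978515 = 0.05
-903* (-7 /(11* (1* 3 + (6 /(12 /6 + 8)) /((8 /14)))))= 42140 /297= 141.89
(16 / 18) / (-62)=-4 / 279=-0.01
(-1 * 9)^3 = -729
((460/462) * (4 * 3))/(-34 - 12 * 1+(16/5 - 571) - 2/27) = -124200/6381221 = -0.02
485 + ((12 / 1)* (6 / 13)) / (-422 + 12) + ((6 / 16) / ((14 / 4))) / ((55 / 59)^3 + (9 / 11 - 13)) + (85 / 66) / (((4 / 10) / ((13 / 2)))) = 64009364616753337 / 126524450172120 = 505.91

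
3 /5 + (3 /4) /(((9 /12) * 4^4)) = 773 /1280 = 0.60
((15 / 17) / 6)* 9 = 45 / 34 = 1.32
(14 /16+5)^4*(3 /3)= 4879681 /4096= 1191.33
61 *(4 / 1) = 244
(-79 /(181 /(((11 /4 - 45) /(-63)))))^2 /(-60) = -178249201 /124827272640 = -0.00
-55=-55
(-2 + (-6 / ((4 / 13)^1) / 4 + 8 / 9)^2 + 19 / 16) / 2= 78157 / 10368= 7.54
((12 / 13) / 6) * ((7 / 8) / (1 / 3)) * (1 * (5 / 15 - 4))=-77 / 52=-1.48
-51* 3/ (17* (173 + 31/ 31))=-3/ 58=-0.05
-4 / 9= -0.44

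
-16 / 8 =-2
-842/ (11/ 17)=-14314/ 11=-1301.27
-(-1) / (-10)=-1 / 10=-0.10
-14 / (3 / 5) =-70 / 3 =-23.33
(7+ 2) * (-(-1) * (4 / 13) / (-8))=-9 / 26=-0.35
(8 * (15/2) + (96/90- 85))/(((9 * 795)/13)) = -4667/107325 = -0.04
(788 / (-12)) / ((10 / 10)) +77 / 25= -4694 / 75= -62.59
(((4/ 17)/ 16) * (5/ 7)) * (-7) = -0.07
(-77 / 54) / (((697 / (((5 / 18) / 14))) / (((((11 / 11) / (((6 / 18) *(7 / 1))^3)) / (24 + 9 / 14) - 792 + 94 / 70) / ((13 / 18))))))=49008685 / 1102868676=0.04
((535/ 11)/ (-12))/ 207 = -535/ 27324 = -0.02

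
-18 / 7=-2.57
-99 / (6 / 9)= -297 / 2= -148.50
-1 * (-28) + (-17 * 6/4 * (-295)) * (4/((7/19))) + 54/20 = 5719249/70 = 81703.56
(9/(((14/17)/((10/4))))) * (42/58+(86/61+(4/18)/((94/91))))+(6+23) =54231364/582001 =93.18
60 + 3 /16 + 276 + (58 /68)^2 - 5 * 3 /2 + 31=1666559 /4624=360.42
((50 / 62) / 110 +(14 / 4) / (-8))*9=-21123 / 5456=-3.87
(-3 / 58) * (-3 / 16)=9 / 928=0.01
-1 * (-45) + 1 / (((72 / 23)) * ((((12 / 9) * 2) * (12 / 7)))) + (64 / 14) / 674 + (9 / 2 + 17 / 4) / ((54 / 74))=930507269 / 16305408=57.07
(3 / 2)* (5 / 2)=15 / 4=3.75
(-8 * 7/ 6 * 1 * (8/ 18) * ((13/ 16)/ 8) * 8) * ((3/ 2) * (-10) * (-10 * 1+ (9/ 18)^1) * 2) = -960.56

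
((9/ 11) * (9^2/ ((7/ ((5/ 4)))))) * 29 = 105705/ 308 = 343.20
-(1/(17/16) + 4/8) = -49/34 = -1.44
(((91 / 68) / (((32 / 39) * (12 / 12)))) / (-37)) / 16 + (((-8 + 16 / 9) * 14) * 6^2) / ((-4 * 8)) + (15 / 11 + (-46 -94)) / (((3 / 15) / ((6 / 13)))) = -40882568819 / 184211456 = -221.93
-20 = -20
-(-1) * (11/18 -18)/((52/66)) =-3443/156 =-22.07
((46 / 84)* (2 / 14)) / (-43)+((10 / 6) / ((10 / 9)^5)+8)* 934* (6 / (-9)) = -176802559327 / 31605000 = -5594.13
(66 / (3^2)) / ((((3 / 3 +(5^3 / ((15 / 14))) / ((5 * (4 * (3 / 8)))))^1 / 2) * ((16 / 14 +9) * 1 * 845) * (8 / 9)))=2079 / 17878510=0.00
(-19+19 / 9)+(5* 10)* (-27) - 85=-13067 / 9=-1451.89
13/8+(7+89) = 781/8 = 97.62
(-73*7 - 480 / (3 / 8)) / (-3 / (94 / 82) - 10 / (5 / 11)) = 84177 / 1157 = 72.75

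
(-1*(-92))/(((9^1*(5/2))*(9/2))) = 368/405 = 0.91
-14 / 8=-7 / 4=-1.75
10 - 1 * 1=9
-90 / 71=-1.27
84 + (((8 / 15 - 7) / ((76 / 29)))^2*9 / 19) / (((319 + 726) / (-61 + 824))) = 246870803347 / 2867062000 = 86.11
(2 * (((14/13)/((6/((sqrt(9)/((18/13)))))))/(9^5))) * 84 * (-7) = -0.01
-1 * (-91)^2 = -8281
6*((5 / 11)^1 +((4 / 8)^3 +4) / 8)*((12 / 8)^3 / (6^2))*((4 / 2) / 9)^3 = 683 / 114048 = 0.01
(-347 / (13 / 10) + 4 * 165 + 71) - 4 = 5981 / 13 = 460.08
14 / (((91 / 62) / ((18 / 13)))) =2232 / 169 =13.21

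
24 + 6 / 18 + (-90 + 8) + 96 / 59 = -9919 / 177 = -56.04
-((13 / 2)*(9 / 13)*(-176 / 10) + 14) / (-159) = -326 / 795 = -0.41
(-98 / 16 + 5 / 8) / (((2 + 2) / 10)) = -55 / 4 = -13.75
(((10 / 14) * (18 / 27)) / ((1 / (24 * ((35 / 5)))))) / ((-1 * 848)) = -5 / 53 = -0.09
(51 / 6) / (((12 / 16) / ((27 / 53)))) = 306 / 53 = 5.77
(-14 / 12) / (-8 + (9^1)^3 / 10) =-0.02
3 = 3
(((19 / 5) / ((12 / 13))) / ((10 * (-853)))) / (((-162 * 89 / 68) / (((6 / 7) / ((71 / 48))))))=33592 / 25468255575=0.00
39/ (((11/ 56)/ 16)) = 34944/ 11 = 3176.73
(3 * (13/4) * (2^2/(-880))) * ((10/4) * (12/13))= -9/88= -0.10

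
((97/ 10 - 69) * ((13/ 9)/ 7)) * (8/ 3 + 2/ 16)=-516503/ 15120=-34.16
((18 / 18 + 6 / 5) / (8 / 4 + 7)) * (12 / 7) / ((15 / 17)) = 748 / 1575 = 0.47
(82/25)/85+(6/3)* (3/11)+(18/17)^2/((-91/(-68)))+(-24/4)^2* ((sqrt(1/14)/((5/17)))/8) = 3024332/2127125+153* sqrt(14)/140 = 5.51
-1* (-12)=12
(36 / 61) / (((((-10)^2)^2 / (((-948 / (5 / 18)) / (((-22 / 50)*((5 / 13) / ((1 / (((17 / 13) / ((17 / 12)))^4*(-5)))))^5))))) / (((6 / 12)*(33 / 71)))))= -557456391174478516616428435747 / 27803254349805649920000000000000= -0.02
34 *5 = 170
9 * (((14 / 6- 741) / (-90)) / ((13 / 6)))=2216 / 65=34.09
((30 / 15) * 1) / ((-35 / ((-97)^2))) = -18818 / 35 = -537.66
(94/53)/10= 47/265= 0.18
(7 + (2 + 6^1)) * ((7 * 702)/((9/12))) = 98280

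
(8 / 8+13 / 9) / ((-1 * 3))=-22 / 27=-0.81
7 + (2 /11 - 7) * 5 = -298 /11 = -27.09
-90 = -90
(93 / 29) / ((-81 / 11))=-341 / 783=-0.44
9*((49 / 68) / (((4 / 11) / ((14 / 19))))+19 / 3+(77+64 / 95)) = 523059 / 680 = 769.20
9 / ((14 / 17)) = 153 / 14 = 10.93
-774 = -774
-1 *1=-1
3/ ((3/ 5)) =5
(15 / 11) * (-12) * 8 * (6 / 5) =-157.09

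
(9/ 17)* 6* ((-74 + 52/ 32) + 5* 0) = -15633/ 68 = -229.90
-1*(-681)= 681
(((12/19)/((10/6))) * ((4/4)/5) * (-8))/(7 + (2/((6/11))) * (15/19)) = -72/1175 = -0.06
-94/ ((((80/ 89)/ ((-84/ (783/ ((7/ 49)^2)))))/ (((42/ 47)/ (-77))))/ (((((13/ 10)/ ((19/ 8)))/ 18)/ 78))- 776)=-4183/ 4037955193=-0.00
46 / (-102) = -23 / 51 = -0.45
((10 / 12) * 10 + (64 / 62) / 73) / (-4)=-56671 / 27156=-2.09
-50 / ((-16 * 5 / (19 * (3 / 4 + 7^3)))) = 130625 / 32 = 4082.03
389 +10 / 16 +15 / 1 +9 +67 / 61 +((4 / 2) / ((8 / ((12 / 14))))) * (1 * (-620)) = 962855 / 3416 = 281.87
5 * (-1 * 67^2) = -22445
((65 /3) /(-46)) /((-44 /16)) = 130 /759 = 0.17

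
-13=-13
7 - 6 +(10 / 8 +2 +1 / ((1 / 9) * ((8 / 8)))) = 53 / 4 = 13.25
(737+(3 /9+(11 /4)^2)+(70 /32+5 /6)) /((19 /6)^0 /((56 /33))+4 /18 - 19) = -376950 /9167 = -41.12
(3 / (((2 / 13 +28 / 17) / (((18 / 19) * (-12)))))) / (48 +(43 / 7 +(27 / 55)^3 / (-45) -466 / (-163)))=-33982161963750 / 102279495923999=-0.33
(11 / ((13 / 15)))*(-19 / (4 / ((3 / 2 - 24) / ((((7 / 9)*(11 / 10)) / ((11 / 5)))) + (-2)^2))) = 90915 / 28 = 3246.96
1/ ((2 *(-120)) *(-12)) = 1/ 2880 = 0.00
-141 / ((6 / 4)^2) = -188 / 3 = -62.67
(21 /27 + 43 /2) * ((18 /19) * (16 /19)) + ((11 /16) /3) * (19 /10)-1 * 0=3155129 /173280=18.21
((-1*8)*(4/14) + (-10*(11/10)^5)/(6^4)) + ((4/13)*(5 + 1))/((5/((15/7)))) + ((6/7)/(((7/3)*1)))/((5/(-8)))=-17292733487/8255520000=-2.09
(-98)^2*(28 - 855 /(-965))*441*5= 118060771500 /193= 611713841.97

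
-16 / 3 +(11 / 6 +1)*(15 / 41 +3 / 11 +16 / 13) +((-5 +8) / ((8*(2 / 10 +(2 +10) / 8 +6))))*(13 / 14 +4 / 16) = 94491 / 4596592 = 0.02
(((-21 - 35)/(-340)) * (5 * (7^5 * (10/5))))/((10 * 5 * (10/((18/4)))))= 1058841/4250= 249.14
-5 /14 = -0.36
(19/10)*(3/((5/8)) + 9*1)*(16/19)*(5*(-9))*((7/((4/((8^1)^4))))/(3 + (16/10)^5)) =-22256640000/42143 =-528121.87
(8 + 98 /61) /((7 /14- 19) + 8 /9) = -10548 /19337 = -0.55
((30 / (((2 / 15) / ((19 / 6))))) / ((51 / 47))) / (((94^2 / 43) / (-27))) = -551475 / 6392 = -86.28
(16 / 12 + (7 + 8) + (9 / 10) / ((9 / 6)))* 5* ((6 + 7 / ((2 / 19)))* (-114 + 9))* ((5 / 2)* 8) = -12890500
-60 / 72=-5 / 6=-0.83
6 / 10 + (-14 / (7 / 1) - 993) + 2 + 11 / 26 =-128957 / 130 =-991.98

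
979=979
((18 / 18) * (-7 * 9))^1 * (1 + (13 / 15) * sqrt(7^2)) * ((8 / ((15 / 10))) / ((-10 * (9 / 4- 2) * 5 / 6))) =142464 / 125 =1139.71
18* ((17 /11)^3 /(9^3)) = 9826 /107811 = 0.09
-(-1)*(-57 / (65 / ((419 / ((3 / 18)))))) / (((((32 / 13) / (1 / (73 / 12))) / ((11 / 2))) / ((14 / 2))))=-16550919 / 2920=-5668.12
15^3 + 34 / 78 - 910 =96152 / 39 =2465.44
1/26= 0.04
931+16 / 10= 4663 / 5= 932.60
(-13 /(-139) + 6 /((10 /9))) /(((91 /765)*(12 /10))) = 486795 /12649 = 38.48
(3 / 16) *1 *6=9 / 8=1.12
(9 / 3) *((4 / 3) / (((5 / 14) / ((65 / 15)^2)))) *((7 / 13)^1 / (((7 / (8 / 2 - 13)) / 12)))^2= 72576 / 5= 14515.20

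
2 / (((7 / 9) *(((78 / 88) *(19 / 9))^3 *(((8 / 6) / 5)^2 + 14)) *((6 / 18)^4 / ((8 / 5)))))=603603601920 / 166982060063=3.61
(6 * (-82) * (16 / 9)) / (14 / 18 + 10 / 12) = -15744 / 29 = -542.90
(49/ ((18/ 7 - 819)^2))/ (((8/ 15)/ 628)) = 376957/ 4354830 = 0.09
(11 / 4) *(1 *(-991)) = -10901 / 4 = -2725.25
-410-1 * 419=-829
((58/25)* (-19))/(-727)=1102/18175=0.06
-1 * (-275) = 275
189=189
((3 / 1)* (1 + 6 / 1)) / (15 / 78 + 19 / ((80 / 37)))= 7280 / 3113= 2.34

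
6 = 6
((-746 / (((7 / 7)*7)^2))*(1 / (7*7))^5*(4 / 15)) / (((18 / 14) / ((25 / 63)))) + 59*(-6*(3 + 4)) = -8334586453245874 / 3363432789843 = -2478.00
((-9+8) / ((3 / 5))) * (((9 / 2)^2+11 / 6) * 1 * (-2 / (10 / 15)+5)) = -1325 / 18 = -73.61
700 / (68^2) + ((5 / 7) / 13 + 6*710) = 448156665 / 105196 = 4260.21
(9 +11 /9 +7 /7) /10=101 /90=1.12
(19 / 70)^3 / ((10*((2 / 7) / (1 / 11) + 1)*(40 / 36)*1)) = 61731 / 142100000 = 0.00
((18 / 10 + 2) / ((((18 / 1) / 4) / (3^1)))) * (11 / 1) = 418 / 15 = 27.87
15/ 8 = 1.88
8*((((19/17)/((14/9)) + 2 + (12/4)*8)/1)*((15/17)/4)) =95385/2023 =47.15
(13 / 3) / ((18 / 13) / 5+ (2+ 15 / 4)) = 3380 / 4701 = 0.72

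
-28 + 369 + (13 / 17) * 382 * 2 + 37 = 16358 / 17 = 962.24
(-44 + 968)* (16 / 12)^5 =315392 / 81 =3893.73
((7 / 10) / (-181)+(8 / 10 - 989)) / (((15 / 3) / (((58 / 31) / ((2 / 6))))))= -155612463 / 140275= -1109.34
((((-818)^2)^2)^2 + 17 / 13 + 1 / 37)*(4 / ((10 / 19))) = 3663996940572291614369006924 / 2405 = 1523491451381410234664868.00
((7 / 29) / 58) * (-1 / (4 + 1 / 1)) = -7 / 8410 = -0.00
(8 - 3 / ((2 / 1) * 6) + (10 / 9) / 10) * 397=112351 / 36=3120.86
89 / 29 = 3.07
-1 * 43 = -43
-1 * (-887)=887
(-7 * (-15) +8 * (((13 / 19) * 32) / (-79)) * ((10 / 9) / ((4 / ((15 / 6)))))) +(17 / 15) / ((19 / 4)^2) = 132840739 / 1283355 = 103.51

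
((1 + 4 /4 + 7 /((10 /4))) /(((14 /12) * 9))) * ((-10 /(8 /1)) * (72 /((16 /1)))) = -18 /7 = -2.57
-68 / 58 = -34 / 29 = -1.17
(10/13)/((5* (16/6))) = 3/52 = 0.06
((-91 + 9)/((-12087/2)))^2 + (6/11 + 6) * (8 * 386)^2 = 100305356077616048/1607051259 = 62415778.91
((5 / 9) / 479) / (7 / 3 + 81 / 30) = 50 / 216987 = 0.00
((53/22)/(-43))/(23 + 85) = -53/102168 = -0.00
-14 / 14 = -1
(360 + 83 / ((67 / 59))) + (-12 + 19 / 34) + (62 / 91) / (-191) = 16694569979 / 39593918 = 421.64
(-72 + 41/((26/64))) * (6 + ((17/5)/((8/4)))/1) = 14476/65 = 222.71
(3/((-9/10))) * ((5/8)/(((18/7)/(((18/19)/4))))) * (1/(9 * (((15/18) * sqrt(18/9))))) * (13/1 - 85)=35 * sqrt(2)/38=1.30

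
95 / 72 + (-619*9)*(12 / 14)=-2406007 / 504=-4773.82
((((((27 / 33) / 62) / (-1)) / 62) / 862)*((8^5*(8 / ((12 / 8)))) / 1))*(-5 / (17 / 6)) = 5898240 / 77453717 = 0.08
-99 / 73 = -1.36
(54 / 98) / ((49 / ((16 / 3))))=144 / 2401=0.06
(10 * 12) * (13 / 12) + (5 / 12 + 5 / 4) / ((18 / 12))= 1180 / 9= 131.11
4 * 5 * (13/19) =260/19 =13.68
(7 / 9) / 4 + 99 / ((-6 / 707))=-419951 / 36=-11665.31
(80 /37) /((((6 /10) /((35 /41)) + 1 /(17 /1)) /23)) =2737000 /41921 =65.29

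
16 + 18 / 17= 290 / 17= 17.06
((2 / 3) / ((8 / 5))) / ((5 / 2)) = 1 / 6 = 0.17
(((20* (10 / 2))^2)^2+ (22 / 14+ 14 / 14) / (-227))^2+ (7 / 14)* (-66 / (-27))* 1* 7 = 227242889948516594421833 / 22724289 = 9999999997734432.72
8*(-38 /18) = -152 /9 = -16.89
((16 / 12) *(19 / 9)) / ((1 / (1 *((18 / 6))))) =76 / 9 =8.44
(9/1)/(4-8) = -9/4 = -2.25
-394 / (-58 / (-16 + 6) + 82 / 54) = -26595 / 494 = -53.84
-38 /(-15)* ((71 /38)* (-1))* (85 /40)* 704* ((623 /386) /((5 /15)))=-33086284 /965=-34286.30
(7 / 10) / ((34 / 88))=154 / 85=1.81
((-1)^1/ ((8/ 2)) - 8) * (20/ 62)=-165/ 62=-2.66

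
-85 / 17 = -5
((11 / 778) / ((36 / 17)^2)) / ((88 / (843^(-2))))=289 / 5732310871296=0.00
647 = 647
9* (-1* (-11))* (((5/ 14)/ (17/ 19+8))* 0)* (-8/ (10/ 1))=0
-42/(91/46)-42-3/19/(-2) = -31197/494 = -63.15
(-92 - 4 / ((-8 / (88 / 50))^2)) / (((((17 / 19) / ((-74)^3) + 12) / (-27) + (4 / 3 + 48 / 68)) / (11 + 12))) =-4683495128056632 / 3522409800625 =-1329.63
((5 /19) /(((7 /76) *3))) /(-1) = -20 /21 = -0.95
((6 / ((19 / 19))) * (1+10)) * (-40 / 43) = -2640 / 43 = -61.40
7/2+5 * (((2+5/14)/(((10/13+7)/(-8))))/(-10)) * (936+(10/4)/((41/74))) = 66373585/57974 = 1144.89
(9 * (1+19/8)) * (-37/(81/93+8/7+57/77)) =-21461517/52592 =-408.08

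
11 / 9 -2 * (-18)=335 / 9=37.22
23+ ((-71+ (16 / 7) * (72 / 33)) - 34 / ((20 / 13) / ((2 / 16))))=-281977 / 6160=-45.78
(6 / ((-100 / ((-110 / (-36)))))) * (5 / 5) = -11 / 60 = -0.18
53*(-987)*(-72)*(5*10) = 188319600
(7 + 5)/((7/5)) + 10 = 18.57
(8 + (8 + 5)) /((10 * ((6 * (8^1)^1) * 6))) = 0.01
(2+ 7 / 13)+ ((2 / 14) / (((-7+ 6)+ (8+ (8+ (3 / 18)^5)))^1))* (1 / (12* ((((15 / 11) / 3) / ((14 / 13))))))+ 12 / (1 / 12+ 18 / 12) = 76721061 / 7581665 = 10.12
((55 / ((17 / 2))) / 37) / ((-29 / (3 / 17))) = -330 / 310097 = -0.00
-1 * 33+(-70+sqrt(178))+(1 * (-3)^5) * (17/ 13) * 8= -34387/ 13+sqrt(178)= -2631.81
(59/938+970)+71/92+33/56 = 83829999/86296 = 971.42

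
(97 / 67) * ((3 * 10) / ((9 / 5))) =4850 / 201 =24.13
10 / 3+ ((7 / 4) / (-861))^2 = 806881 / 242064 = 3.33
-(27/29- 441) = 12762/29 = 440.07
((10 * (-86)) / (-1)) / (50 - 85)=-172 / 7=-24.57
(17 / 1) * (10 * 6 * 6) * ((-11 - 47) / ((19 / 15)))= -5324400 / 19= -280231.58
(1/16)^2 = 1/256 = 0.00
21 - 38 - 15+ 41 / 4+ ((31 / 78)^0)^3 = -83 / 4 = -20.75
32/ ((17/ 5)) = 9.41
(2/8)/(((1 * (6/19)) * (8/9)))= 57/64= 0.89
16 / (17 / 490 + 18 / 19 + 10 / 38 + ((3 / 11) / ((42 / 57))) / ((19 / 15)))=204820 / 19681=10.41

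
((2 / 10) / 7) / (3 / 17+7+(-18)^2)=0.00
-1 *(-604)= 604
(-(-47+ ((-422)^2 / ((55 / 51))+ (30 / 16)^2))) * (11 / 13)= -581113111 / 4160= -139690.65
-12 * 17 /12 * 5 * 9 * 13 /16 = -9945 /16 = -621.56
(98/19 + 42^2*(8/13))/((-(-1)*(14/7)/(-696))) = -93751896/247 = -379562.33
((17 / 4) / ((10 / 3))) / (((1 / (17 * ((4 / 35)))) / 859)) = 744753 / 350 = 2127.87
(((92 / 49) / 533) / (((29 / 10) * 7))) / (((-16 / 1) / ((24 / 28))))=-345 / 37112257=-0.00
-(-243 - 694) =937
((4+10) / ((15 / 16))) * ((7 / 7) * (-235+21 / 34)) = -892528 / 255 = -3500.11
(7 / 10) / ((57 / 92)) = 322 / 285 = 1.13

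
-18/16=-1.12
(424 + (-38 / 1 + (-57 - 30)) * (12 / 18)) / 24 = 511 / 36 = 14.19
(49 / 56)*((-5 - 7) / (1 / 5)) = -105 / 2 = -52.50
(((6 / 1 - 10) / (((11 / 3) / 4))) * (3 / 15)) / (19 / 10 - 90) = 96 / 9691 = 0.01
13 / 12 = 1.08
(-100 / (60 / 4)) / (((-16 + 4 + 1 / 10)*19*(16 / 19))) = 25 / 714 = 0.04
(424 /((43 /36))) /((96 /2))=318 /43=7.40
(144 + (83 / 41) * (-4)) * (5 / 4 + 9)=1393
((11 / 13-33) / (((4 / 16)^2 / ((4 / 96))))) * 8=-6688 / 39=-171.49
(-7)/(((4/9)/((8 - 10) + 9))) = -441/4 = -110.25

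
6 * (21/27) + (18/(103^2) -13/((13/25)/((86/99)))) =-17906210/1050291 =-17.05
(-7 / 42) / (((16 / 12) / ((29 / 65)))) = -29 / 520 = -0.06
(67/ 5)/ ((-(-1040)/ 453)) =30351/ 5200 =5.84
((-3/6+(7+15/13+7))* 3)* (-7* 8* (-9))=288036/13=22156.62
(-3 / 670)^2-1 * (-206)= 92473409 / 448900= 206.00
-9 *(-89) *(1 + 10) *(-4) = -35244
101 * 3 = 303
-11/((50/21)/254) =-29337/25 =-1173.48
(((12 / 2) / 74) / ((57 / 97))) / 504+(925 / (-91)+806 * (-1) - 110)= -926.16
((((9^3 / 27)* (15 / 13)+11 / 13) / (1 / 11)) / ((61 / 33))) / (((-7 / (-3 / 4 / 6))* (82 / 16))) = 0.66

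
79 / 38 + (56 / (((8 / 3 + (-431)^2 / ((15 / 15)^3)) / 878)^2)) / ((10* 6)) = 17525381072837 / 8429845592770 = 2.08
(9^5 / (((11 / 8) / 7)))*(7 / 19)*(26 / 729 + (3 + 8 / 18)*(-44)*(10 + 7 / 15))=-183585809232 / 1045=-175680200.22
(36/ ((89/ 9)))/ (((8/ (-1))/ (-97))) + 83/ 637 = 5019683/ 113386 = 44.27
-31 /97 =-0.32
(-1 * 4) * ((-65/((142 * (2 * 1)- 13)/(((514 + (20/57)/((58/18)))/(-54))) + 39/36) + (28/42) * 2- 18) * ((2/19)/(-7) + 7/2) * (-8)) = -9865779538080/6189650159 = -1593.92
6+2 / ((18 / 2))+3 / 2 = 139 / 18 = 7.72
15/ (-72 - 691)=-15/ 763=-0.02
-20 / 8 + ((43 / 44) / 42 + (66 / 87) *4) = 29891 / 53592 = 0.56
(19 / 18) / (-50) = -19 / 900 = -0.02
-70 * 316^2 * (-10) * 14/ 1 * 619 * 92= 55728674982400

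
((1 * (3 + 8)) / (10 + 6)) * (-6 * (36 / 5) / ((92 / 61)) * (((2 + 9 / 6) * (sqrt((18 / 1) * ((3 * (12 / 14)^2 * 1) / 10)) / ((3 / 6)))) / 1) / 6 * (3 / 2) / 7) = -9.81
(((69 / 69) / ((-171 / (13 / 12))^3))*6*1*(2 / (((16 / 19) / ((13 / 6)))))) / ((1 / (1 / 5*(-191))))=5455151 / 18190241280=0.00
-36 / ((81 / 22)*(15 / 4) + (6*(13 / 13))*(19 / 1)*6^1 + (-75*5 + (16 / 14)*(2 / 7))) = -155232 / 1393351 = -0.11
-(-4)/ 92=1/ 23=0.04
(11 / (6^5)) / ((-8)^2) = 11 / 497664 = 0.00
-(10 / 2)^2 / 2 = -25 / 2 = -12.50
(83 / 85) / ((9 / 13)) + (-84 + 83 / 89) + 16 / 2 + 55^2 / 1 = 200942191 / 68085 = 2951.34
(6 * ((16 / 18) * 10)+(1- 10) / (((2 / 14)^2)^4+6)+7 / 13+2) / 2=36672782651 / 1348963473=27.19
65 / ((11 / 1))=65 / 11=5.91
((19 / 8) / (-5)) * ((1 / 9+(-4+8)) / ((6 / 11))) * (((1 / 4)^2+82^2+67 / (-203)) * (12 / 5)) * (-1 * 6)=346630.82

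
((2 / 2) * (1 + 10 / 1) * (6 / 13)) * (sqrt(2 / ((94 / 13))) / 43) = 66 * sqrt(611) / 26273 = 0.06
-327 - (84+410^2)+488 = -168023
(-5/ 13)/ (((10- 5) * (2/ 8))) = -4/ 13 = -0.31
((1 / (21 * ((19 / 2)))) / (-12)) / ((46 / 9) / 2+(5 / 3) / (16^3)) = -2048 / 12531659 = -0.00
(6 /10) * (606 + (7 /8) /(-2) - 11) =356.74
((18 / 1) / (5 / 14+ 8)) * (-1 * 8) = -224 / 13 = -17.23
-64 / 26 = -32 / 13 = -2.46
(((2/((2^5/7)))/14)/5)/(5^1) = 0.00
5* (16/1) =80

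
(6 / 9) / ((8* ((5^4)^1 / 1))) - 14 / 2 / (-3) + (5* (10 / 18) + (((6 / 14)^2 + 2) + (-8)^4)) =4523882647 / 1102500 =4103.29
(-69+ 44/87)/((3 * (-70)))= 5959/18270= 0.33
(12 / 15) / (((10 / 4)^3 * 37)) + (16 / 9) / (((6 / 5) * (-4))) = -230386 / 624375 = -0.37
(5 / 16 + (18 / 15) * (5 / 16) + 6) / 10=107 / 160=0.67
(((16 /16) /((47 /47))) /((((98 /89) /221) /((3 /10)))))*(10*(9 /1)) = 531063 /98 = 5419.01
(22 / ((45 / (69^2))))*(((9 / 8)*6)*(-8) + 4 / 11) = -124844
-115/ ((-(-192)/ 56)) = -805/ 24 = -33.54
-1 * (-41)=41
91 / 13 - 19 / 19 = 6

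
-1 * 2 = -2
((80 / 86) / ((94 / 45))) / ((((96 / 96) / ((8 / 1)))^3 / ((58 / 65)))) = 5345280 / 26273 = 203.45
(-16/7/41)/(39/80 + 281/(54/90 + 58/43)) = -536320/1391818267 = -0.00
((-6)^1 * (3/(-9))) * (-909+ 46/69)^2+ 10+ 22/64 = 475242979/288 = 1650149.23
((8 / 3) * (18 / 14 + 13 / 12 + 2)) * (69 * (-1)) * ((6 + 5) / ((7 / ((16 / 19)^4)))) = -12170166272 / 19157187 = -635.28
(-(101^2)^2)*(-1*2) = 208120802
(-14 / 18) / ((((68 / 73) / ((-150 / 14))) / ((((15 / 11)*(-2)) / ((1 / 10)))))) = -45625 / 187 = -243.98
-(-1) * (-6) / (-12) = 1 / 2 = 0.50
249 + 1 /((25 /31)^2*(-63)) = 9803414 /39375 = 248.98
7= 7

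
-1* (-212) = 212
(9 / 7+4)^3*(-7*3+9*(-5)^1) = -3343098 / 343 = -9746.64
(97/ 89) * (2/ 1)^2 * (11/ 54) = 2134/ 2403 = 0.89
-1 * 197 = -197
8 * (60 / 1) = 480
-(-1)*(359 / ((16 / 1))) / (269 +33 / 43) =15437 / 185600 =0.08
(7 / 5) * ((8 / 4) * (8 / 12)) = 28 / 15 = 1.87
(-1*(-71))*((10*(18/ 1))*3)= 38340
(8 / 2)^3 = 64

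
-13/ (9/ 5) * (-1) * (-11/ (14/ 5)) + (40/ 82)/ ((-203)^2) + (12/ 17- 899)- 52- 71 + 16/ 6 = -541307730605/ 517008114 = -1047.00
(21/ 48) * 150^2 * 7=275625/ 4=68906.25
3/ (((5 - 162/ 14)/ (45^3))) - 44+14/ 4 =-957744/ 23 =-41641.04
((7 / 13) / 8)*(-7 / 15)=-0.03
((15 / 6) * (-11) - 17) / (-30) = 89 / 60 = 1.48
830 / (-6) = -415 / 3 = -138.33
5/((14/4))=10/7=1.43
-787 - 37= -824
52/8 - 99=-92.50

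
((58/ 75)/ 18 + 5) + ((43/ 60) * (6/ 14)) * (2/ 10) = 96473/ 18900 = 5.10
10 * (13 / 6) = 65 / 3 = 21.67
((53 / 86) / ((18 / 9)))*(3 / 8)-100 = -137441 / 1376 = -99.88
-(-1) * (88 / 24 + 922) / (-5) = -2777 / 15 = -185.13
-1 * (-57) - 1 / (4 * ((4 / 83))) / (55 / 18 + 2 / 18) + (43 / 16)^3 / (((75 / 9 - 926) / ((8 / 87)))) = 42995504087 / 776654336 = 55.36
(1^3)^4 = 1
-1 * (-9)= 9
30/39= 10/13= 0.77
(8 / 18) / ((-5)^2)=4 / 225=0.02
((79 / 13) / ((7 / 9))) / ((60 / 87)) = 20619 / 1820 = 11.33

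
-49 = -49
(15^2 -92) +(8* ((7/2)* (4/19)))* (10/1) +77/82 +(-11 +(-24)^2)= 1180787/1558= 757.89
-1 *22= -22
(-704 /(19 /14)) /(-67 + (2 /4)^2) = 39424 /5073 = 7.77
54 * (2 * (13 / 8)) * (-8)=-1404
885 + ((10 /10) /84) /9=669061 /756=885.00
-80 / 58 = -40 / 29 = -1.38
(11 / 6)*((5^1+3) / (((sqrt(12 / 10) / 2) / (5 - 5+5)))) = 220*sqrt(30) / 9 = 133.89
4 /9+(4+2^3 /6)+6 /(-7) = 310 /63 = 4.92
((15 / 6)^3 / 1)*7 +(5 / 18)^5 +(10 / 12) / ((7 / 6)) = 1456170215 / 13226976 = 110.09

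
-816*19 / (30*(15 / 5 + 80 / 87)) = -224808 / 1705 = -131.85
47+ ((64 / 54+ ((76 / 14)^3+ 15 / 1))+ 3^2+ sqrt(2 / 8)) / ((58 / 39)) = 61535101 / 358092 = 171.84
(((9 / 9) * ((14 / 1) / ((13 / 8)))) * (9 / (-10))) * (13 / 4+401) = -203742 / 65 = -3134.49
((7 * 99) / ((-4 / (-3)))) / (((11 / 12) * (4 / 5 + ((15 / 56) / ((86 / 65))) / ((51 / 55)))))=232107120 / 416863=556.79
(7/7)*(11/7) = 11/7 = 1.57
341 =341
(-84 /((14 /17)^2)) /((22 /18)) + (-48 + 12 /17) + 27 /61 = -11832756 /79849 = -148.19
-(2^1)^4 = -16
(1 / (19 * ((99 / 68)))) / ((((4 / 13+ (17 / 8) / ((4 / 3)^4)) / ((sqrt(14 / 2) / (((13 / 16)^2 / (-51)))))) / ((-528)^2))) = -5120137887744 * sqrt(7) / 6444971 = -2101888.67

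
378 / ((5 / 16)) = 6048 / 5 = 1209.60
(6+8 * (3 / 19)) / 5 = 138 / 95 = 1.45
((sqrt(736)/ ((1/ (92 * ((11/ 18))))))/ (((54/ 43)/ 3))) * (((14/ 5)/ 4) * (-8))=-1218448 * sqrt(46)/ 405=-20404.73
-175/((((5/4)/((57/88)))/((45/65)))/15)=-941.70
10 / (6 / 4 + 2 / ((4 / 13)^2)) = 80 / 181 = 0.44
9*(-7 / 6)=-21 / 2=-10.50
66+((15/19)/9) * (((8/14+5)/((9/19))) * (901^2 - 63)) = 52767128/63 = 837573.46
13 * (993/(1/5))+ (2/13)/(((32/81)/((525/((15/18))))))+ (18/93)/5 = 1044420849/16120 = 64790.38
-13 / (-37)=13 / 37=0.35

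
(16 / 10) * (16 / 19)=128 / 95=1.35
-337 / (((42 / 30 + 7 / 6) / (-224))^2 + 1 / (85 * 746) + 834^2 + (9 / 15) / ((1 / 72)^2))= -1969382707200 / 4082912541695261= -0.00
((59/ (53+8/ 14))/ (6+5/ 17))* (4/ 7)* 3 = 4012/ 13375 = 0.30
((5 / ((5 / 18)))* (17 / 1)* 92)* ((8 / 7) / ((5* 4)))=56304 / 35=1608.69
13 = 13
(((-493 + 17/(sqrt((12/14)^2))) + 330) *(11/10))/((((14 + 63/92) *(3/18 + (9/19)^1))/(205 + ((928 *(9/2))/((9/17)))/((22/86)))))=-36620113182/70445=-519839.78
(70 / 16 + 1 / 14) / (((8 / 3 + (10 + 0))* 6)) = 249 / 4256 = 0.06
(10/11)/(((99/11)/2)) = 20/99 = 0.20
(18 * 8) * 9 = 1296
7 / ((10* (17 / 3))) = 21 / 170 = 0.12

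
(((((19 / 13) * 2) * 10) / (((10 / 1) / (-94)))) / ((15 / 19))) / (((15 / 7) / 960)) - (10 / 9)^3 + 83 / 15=-1477636951 / 9477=-155918.22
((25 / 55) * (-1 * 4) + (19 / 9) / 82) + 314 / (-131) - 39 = -45930095 / 1063458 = -43.19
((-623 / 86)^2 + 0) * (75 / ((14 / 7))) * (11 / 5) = 64041285 / 14792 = 4329.45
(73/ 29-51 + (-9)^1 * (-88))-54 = 19996/ 29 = 689.52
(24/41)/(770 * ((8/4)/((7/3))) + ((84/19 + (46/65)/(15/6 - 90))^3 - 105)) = 242284851046875000/265286846660731354703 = 0.00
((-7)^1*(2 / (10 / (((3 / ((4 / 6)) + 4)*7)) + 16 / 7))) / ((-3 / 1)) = 833 / 438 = 1.90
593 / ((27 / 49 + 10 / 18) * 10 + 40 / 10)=261513 / 6644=39.36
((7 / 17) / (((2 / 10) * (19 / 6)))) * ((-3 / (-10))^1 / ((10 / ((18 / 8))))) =567 / 12920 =0.04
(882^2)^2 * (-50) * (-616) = 18639105093100800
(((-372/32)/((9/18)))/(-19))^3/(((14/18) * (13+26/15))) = 108588195/679095872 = 0.16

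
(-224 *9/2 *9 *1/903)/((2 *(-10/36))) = 3888/215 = 18.08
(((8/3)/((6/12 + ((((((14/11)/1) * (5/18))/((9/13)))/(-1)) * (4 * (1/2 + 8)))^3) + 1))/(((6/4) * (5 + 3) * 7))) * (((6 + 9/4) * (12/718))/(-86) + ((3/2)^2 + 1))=-15764585635458/799903138554919133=-0.00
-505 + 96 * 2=-313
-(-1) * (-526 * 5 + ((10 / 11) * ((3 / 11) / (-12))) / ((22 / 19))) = -14002215 / 5324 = -2630.02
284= 284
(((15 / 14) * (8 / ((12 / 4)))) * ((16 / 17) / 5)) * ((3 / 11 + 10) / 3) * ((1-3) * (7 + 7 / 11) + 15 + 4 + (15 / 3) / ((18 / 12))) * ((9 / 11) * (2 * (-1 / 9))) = -2.36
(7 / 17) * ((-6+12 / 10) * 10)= -336 / 17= -19.76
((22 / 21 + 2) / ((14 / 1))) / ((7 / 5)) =160 / 1029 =0.16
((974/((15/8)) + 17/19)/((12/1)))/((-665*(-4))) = 148303/9097200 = 0.02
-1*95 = -95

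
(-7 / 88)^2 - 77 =-596239 / 7744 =-76.99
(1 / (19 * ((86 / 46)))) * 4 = 92 / 817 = 0.11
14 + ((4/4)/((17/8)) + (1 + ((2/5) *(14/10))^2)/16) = 2473957/170000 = 14.55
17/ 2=8.50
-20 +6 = -14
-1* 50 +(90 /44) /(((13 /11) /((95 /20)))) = -4345 /104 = -41.78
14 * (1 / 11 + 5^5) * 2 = 962528 / 11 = 87502.55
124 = 124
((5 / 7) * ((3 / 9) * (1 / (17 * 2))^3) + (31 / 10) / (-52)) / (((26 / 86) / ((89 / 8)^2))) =-544630668457 / 22318383360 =-24.40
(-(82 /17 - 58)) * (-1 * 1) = -904 /17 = -53.18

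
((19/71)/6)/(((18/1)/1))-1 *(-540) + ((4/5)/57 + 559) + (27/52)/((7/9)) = 18224476181/16572465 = 1099.68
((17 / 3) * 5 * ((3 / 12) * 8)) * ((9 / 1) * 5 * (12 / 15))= 2040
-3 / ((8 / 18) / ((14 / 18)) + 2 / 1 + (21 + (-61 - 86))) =7 / 288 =0.02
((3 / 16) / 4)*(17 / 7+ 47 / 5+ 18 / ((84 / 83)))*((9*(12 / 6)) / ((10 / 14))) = 55971 / 1600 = 34.98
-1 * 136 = -136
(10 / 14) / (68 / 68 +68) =5 / 483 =0.01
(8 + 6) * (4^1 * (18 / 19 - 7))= -6440 / 19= -338.95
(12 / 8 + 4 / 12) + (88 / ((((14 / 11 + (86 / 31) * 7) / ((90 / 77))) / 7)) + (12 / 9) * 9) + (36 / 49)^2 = 708329 / 14406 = 49.17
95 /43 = 2.21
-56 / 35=-8 / 5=-1.60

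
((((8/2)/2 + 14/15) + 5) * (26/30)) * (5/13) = 119/45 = 2.64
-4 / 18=-2 / 9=-0.22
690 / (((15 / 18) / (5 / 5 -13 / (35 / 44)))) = -444636 / 35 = -12703.89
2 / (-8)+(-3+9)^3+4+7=907 / 4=226.75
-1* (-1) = 1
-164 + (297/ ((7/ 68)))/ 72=-1735/ 14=-123.93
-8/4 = -2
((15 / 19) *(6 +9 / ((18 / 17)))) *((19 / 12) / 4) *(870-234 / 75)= 78561 / 20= 3928.05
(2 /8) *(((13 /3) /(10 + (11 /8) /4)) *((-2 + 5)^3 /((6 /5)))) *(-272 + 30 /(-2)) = -223860 /331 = -676.31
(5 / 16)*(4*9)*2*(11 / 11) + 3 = 25.50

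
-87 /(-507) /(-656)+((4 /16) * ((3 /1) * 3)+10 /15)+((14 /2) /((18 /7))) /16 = 6159359 /1995552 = 3.09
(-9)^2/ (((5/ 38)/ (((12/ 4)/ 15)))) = 3078/ 25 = 123.12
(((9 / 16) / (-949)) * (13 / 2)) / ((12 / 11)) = -33 / 9344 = -0.00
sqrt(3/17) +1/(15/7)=0.89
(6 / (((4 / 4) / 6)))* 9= 324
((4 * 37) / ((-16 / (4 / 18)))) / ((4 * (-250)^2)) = -37 / 4500000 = -0.00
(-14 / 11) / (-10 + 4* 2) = 7 / 11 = 0.64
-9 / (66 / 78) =-117 / 11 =-10.64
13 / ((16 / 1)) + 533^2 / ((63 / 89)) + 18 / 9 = 404545571 / 1008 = 401334.89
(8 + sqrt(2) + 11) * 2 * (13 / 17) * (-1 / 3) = -494 / 51 - 26 * sqrt(2) / 51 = -10.41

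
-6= -6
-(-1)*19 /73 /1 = 19 /73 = 0.26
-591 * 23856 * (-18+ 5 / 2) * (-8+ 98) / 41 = 19667959920 / 41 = 479706339.51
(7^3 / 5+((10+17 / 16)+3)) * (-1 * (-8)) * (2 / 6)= 6613 / 30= 220.43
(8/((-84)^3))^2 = 1/5489031744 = 0.00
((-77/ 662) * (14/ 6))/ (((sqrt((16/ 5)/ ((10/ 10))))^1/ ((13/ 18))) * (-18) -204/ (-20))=703885/ 478957662+ 76440 * sqrt(5)/ 26608759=0.01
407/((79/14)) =5698/79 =72.13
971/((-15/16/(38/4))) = -147592/15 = -9839.47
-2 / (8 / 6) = -3 / 2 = -1.50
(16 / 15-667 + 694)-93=-974 / 15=-64.93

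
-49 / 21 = -7 / 3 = -2.33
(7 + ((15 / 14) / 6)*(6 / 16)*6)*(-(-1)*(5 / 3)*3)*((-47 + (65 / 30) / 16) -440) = -27676165 / 1536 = -18018.34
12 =12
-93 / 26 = -3.58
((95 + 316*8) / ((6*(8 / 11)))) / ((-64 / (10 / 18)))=-144265 / 27648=-5.22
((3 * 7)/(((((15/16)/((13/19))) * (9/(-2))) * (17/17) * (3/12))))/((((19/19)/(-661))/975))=500456320/57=8779935.44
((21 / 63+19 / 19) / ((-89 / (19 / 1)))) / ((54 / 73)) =-2774 / 7209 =-0.38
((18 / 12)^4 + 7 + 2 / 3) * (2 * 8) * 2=1222 / 3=407.33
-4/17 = -0.24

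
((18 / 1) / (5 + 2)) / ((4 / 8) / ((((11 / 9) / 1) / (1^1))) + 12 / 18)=1188 / 497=2.39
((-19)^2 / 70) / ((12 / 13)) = 4693 / 840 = 5.59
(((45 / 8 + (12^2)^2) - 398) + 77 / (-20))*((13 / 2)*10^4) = 1322085375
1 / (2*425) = 0.00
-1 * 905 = -905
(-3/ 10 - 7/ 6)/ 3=-22/ 45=-0.49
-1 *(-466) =466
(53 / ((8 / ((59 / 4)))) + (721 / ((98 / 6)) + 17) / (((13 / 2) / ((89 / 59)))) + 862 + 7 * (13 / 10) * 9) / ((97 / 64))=1813963222 / 2603965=696.62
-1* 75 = -75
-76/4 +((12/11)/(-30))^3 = -3161133/166375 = -19.00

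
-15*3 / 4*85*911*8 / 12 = -1161525 / 2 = -580762.50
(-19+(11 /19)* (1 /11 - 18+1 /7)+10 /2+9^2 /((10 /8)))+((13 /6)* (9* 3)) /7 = 3421 /70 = 48.87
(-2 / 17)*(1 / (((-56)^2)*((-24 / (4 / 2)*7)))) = 1 / 2239104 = 0.00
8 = 8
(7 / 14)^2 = 1 / 4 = 0.25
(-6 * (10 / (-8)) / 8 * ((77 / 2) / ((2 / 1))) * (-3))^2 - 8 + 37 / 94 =562828255 / 192512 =2923.60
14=14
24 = 24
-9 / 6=-3 / 2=-1.50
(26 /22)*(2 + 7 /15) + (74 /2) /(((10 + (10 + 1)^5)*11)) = 697936 /239415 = 2.92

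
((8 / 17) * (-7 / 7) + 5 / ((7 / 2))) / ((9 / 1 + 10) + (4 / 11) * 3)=1254 / 26299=0.05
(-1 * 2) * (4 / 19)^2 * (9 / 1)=-288 / 361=-0.80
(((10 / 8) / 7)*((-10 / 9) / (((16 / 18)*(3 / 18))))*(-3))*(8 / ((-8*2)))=-225 / 112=-2.01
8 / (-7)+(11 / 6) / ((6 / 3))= -19 / 84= -0.23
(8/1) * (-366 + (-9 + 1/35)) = -104992/35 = -2999.77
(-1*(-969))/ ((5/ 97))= 93993/ 5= 18798.60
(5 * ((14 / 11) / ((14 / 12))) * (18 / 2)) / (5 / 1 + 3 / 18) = 3240 / 341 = 9.50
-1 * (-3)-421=-418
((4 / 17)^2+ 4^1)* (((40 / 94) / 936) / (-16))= -0.00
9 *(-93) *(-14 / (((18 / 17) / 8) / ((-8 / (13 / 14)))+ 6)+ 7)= -59267691 / 15193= -3900.99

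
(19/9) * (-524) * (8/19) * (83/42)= -173968/189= -920.47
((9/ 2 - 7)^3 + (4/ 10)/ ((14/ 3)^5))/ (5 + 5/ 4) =-2.50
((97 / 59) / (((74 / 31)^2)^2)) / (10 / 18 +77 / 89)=71754811137 / 2013358685792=0.04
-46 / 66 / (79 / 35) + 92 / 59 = 192349 / 153813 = 1.25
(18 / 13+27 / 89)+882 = 1022427 / 1157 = 883.69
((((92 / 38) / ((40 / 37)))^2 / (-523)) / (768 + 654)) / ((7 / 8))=-724201 / 93967253100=-0.00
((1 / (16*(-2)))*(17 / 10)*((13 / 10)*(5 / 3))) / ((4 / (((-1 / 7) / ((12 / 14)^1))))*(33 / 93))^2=-212381 / 133816320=-0.00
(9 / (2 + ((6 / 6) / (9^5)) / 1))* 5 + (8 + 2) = 3838195 / 118099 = 32.50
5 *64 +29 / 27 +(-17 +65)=369.07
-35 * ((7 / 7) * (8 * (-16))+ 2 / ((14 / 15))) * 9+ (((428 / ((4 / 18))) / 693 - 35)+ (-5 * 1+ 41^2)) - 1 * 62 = 3174462 / 77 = 41226.78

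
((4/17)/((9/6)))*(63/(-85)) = -168/1445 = -0.12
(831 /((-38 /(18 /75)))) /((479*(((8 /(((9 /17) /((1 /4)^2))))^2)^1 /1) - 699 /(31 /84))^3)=2526052605803712 /1518916278380497366974325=0.00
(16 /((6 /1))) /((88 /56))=56 /33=1.70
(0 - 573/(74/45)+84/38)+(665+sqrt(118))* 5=5* sqrt(118)+4188143/1406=3033.08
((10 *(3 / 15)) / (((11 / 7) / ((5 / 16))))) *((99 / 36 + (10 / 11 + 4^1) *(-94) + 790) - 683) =-139.88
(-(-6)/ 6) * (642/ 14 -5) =286/ 7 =40.86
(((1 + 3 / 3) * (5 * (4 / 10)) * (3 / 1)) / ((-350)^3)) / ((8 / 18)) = -27 / 42875000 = -0.00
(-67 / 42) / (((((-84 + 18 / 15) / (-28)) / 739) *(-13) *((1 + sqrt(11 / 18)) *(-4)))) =-247565 / 12558 + 247565 *sqrt(22) / 75348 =-4.30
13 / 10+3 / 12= 31 / 20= 1.55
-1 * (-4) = 4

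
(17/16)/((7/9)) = 153/112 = 1.37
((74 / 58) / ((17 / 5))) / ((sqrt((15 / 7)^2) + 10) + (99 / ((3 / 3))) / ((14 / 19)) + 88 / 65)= 24050 / 9475953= 0.00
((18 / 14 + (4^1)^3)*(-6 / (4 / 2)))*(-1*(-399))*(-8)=625176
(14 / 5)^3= 2744 / 125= 21.95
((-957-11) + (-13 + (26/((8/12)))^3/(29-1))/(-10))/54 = -65999/3024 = -21.83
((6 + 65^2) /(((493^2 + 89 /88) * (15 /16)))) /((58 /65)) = 38722112 /1860790887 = 0.02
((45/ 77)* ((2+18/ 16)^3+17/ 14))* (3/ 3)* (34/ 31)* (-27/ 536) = -2349031185/ 2292742144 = -1.02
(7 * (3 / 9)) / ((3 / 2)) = 14 / 9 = 1.56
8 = 8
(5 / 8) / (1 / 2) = 5 / 4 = 1.25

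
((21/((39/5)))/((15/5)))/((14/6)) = 5/13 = 0.38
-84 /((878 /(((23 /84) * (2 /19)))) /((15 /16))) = -345 /133456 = -0.00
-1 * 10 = -10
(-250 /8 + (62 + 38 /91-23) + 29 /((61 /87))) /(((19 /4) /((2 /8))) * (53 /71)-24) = -78080475 /15476188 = -5.05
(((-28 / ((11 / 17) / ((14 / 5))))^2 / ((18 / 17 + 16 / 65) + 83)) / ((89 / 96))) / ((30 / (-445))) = -157029856256 / 56359985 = -2786.19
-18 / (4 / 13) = -117 / 2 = -58.50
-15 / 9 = -1.67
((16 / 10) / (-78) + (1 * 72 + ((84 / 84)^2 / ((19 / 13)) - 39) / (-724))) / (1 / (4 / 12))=48305294 / 2011815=24.01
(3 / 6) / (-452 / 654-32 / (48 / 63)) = -327 / 27920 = -0.01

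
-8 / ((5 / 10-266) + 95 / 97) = 1552 / 51317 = 0.03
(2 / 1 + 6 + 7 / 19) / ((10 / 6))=477 / 95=5.02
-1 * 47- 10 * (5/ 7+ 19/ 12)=-2939/ 42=-69.98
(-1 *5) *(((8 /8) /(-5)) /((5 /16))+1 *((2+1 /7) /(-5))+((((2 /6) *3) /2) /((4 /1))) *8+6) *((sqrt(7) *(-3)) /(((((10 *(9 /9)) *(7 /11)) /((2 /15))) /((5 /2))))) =5709 *sqrt(7) /1225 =12.33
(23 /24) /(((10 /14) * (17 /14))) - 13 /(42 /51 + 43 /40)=-7561843 /1316820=-5.74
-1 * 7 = -7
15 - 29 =-14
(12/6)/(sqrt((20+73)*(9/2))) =2*sqrt(186)/279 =0.10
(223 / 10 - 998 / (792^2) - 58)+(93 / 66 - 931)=-965.29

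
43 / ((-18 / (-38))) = 817 / 9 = 90.78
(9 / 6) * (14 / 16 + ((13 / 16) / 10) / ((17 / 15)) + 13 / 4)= 6849 / 1088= 6.30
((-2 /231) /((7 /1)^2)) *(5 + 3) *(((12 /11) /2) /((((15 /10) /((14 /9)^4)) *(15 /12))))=-28672 /11908215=-0.00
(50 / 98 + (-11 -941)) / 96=-15541 / 1568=-9.91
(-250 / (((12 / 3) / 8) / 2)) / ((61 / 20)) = -20000 / 61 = -327.87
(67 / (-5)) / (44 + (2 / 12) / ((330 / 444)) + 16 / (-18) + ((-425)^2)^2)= -6633 / 16149568380826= -0.00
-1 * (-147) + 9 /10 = 1479 /10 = 147.90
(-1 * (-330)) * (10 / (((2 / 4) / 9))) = 59400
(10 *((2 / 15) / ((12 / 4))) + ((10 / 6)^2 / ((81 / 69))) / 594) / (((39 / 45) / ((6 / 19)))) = 24895 / 152361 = 0.16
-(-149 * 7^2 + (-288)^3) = 23895173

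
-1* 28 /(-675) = 28 /675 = 0.04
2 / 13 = 0.15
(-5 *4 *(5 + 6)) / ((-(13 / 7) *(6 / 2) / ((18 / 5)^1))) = 1848 / 13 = 142.15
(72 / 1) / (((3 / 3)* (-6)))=-12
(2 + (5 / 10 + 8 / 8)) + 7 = 21 / 2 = 10.50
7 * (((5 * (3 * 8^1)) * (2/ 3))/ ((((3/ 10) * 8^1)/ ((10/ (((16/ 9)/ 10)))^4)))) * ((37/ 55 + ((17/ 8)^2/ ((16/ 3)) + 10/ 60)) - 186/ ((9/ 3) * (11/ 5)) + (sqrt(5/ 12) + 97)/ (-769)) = -34475026493373046875/ 554369024 - 49833984375 * sqrt(15)/ 98432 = -62189826652.80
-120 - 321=-441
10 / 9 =1.11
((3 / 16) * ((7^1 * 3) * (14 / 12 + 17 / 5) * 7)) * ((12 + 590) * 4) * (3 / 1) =18185517 / 20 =909275.85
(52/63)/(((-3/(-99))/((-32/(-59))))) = 18304/1239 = 14.77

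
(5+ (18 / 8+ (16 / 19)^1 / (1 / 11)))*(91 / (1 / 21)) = 2398305 / 76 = 31556.64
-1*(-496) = 496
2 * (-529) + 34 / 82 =-43361 / 41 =-1057.59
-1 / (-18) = 1 / 18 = 0.06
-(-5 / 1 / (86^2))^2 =-25 / 54700816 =-0.00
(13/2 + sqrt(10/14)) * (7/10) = sqrt(35)/10 + 91/20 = 5.14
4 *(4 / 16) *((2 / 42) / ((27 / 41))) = 41 / 567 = 0.07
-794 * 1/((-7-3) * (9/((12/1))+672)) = 1588/13455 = 0.12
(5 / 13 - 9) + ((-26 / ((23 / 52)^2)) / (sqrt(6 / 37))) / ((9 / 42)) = -492128 * sqrt(222) / 4761 - 112 / 13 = -1548.74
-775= -775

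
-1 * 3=-3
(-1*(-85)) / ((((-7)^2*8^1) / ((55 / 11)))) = 425 / 392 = 1.08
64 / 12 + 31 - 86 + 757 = 2122 / 3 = 707.33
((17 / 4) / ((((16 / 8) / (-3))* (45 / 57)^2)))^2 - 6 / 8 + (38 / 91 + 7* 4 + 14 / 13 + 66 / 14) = 4523421979 / 32760000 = 138.08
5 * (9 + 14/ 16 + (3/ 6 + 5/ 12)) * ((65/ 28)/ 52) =925/ 384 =2.41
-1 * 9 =-9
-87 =-87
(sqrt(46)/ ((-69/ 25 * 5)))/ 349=-5 * sqrt(46)/ 24081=-0.00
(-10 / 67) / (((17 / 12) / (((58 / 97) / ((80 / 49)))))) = -4263 / 110483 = -0.04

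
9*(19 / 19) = 9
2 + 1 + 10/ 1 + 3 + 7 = 23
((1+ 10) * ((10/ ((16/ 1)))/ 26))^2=3025/ 43264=0.07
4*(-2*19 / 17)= -152 / 17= -8.94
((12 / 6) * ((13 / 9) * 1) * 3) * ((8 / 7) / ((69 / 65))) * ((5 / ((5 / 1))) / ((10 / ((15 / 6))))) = 3380 / 1449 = 2.33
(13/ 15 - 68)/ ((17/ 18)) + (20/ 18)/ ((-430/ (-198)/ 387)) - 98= 2458/ 85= 28.92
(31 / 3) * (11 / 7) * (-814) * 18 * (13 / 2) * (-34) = 368063124 / 7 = 52580446.29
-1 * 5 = -5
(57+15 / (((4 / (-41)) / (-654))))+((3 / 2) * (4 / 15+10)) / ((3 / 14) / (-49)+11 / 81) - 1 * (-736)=7409819029 / 73030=101462.67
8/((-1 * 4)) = -2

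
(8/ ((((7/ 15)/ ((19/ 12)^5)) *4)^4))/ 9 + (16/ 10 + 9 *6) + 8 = 127876292874968048457644520389/ 163641915410958004770570240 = 781.44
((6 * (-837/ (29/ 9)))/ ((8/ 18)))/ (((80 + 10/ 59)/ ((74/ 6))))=-148000851/ 274340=-539.48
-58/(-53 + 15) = 29/19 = 1.53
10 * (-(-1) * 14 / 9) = 15.56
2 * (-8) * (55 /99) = -80 /9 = -8.89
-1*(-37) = 37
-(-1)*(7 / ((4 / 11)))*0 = 0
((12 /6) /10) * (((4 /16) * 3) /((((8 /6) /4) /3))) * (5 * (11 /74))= 297 /296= 1.00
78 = 78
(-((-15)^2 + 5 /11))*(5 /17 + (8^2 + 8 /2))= -2879280 /187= -15397.22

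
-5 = -5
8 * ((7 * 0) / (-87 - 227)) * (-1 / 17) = 0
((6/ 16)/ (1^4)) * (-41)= -123/ 8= -15.38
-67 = -67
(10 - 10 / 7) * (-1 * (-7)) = 60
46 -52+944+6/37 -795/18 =198467/222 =894.00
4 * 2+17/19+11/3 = 716/57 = 12.56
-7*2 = -14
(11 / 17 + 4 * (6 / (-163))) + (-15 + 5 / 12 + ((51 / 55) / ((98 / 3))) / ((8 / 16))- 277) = -26080111199 / 89614140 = -291.03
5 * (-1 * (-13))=65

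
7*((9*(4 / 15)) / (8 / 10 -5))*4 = -16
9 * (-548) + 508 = -4424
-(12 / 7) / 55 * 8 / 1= -96 / 385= -0.25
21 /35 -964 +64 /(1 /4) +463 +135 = -547 /5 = -109.40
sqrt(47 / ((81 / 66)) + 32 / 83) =sqrt(21584814) / 747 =6.22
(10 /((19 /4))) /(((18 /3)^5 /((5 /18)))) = 25 /332424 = 0.00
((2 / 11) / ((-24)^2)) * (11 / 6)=1 / 1728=0.00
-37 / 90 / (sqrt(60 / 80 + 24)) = -37*sqrt(11) / 1485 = -0.08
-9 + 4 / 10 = -43 / 5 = -8.60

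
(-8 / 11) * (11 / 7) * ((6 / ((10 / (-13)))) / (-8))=-39 / 35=-1.11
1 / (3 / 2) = 2 / 3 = 0.67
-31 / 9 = -3.44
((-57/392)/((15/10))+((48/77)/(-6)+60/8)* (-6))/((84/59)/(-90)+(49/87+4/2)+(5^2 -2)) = -820296175/471211048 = -1.74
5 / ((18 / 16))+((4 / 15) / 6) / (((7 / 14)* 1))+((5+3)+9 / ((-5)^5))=117473 / 9375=12.53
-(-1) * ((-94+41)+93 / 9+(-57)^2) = 9619 / 3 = 3206.33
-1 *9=-9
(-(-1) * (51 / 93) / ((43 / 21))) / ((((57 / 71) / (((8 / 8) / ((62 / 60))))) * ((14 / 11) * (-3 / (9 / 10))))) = -119493 / 1570274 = -0.08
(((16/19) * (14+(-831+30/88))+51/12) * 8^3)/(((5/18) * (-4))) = 65822400/209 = 314939.71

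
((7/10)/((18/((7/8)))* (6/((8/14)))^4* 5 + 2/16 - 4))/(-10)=-14/250046225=-0.00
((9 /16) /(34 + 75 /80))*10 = 90 /559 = 0.16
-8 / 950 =-4 / 475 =-0.01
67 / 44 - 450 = -19733 / 44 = -448.48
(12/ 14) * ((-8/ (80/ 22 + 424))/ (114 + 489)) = -11/ 413658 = -0.00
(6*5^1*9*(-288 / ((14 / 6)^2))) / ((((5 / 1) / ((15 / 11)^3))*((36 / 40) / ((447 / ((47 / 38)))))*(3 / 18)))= -53493670080000 / 3065293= -17451405.16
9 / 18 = 1 / 2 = 0.50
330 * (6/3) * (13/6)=1430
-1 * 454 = -454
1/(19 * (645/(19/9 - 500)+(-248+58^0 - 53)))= -4481/25651995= -0.00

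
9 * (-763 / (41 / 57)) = -391419 / 41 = -9546.80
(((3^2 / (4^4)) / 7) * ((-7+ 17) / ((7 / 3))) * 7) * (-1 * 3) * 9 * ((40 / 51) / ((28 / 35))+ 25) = -1609875 / 15232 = -105.69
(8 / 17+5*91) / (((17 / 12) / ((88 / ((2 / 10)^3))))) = 3536595.16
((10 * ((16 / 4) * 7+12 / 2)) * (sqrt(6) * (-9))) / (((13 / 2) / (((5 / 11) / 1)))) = -30600 * sqrt(6) / 143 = -524.16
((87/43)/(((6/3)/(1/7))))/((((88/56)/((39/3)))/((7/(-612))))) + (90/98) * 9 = 78029209/9456216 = 8.25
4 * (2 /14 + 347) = 9720 /7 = 1388.57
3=3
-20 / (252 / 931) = -665 / 9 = -73.89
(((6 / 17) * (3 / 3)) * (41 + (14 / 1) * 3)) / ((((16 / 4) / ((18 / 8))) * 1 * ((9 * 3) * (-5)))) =-83 / 680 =-0.12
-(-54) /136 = 27 /68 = 0.40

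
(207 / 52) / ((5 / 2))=207 / 130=1.59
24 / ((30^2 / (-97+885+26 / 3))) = 21.24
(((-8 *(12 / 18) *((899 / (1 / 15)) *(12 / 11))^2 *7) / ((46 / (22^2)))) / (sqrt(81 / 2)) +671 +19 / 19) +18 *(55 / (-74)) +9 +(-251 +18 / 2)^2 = 2191570 / 37-217244428800 *sqrt(2) / 23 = -13357767618.77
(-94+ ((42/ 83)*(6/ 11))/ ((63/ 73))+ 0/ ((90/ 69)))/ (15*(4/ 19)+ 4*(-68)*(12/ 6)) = 812535/ 4690994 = 0.17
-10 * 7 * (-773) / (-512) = -27055 / 256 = -105.68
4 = 4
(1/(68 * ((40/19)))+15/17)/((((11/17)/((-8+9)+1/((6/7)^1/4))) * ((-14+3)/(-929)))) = 38203267/58080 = 657.77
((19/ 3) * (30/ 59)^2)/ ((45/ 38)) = 14440/ 10443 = 1.38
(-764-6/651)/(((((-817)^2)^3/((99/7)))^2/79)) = -128367715410/940417045393073652220798462287022343113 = -0.00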